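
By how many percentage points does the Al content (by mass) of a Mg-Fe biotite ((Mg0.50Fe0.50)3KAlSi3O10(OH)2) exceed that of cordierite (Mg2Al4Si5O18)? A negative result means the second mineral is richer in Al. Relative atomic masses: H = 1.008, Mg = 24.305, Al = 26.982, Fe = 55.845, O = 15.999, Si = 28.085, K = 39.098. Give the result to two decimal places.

Al in (Mg0.50Fe0.50)3KAlSi3O10(OH)2: molar mass 464.564 g/mol; 1×26.982 = 26.982 g → 5.81 wt%.
Al in Mg2Al4Si5O18: molar mass 584.945 g/mol; 4×26.982 = 107.928 g → 18.45 wt%.
Difference = 5.81 − 18.45 = -12.64 percentage points.

-12.64 percentage points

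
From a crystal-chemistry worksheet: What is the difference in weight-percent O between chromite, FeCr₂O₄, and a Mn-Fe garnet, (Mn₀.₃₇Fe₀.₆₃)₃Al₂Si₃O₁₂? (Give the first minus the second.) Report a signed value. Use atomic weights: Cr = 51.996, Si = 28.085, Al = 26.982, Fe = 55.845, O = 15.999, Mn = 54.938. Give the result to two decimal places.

-10.06 percentage points

O in FeCr₂O₄: molar mass 223.833 g/mol; 4×15.999 = 63.996 g → 28.59 wt%.
O in (Mn₀.₃₇Fe₀.₆₃)₃Al₂Si₃O₁₂: molar mass 496.735 g/mol; 12×15.999 = 191.988 g → 38.65 wt%.
Difference = 28.59 − 38.65 = -10.06 percentage points.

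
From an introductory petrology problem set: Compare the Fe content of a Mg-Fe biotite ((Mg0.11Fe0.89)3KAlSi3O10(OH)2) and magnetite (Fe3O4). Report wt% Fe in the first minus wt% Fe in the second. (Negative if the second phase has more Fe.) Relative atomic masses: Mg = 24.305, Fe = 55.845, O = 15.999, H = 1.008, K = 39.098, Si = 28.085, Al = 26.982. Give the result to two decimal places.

M((Mg0.11Fe0.89)3KAlSi3O10(OH)2) = 501.466 g/mol, so wt% Fe = 149.106/501.466 × 100 = 29.73%.
M(Fe3O4) = 231.531 g/mol, so wt% Fe = 167.535/231.531 × 100 = 72.36%.
29.73 − 72.36 = -42.63 pp.

-42.63 percentage points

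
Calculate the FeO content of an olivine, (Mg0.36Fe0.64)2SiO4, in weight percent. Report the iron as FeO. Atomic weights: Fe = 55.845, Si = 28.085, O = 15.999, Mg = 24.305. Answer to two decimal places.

Formula mass = 181.062 g/mol.
1.28 Fe → 1.2800 mol FeO per formula unit; M(FeO) = 71.844, so FeO mass = 91.960 g.
91.960/181.062 × 100 = 50.79 wt%.

50.79 wt%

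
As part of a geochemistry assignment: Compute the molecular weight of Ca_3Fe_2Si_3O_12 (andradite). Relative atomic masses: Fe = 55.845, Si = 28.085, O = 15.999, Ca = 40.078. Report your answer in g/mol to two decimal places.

508.17 g/mol

Ca: 3 × 40.078 = 120.2340
Fe: 2 × 55.845 = 111.6900
Si: 3 × 28.085 = 84.2550
O: 12 × 15.999 = 191.9880
Summing the contributions gives the formula mass.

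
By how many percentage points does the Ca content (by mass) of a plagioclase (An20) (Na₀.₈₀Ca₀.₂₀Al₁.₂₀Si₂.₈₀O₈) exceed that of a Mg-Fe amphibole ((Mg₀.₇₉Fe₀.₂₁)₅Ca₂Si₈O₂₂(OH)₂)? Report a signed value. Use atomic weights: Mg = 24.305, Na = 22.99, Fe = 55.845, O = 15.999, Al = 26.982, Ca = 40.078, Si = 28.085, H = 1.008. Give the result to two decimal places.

-6.46 percentage points

First mineral: 8.016 g Ca in 265.416 g formula = 3.02 wt% Ca.
Second mineral: 80.156 g Ca in 845.470 g formula = 9.48 wt% Ca.
3.02% − 9.48% gives a difference of -6.46 percentage points.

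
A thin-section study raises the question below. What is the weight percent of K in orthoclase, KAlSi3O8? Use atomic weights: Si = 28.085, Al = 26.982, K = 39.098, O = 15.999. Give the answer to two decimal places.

14.05 mass %

Molar mass of KAlSi3O8: 1×39.098 + 1×26.982 + 3×28.085 + 8×15.999 = 278.327 g/mol.
Mass of K per formula unit: 1 × 39.098 = 39.098 g.
Weight fraction K = 39.098 / 278.327 = 0.1405.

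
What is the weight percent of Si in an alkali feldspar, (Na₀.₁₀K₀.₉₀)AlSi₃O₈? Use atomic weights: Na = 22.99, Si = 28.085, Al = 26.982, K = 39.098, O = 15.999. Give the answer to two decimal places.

M((Na₀.₁₀K₀.₉₀)AlSi₃O₈) = 276.716 g/mol.
Si contributes 3 × 28.085 = 84.255 g per mole.
84.255/276.716 = 0.3045 → 30.45%.

30.45 mass %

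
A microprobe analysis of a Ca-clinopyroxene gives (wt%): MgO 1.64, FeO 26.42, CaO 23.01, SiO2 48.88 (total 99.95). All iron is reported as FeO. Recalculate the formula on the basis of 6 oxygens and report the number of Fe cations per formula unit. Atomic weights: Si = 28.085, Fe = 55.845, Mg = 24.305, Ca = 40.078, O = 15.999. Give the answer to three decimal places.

0.902 Fe apfu

MgO (M=40.304): mol = 0.04069; Mg = 0.04069, O = 0.04069.
FeO (M=71.844): mol = 0.36774; Fe = 0.36774, O = 0.36774.
CaO (M=56.077): mol = 0.41033; Ca = 0.41033, O = 0.41033.
SiO2 (M=60.083): mol = 0.81354; Si = 0.81354, O = 1.62708.
ΣO = 2.44584; factor = 6/ΣO = 2.45314.
Fe apfu = 0.36774 × 2.45314 = 0.902.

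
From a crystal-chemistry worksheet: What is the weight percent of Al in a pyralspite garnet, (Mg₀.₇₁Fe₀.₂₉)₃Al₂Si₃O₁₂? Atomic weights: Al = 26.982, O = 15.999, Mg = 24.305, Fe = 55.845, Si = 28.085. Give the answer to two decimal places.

M((Mg₀.₇₁Fe₀.₂₉)₃Al₂Si₃O₁₂) = 430.562 g/mol.
Al contributes 2 × 26.982 = 53.964 g per mole.
53.964/430.562 = 0.1253 → 12.53%.

12.53 mass %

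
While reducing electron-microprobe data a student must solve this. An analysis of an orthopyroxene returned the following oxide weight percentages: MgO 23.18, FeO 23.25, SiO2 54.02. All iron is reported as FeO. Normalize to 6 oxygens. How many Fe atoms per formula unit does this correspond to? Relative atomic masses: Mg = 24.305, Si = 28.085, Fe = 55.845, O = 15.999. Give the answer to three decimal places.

0.720 Fe apfu

MgO (M=40.304): mol = 0.57513; Mg = 0.57513, O = 0.57513.
FeO (M=71.844): mol = 0.32362; Fe = 0.32362, O = 0.32362.
SiO2 (M=60.083): mol = 0.89909; Si = 0.89909, O = 1.79818.
ΣO = 2.69693; factor = 6/ΣO = 2.22475.
Fe apfu = 0.32362 × 2.22475 = 0.720.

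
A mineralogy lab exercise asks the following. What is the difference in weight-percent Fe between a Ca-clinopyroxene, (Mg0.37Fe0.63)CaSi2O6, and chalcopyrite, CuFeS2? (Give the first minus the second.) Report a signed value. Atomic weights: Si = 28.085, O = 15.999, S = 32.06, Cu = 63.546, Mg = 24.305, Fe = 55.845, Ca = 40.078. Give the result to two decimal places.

-15.55 percentage points

Fe in (Mg0.37Fe0.63)CaSi2O6: molar mass 236.417 g/mol; 0.63×55.845 = 35.182 g → 14.88 wt%.
Fe in CuFeS2: molar mass 183.511 g/mol; 1×55.845 = 55.845 g → 30.43 wt%.
Difference = 14.88 − 30.43 = -15.55 percentage points.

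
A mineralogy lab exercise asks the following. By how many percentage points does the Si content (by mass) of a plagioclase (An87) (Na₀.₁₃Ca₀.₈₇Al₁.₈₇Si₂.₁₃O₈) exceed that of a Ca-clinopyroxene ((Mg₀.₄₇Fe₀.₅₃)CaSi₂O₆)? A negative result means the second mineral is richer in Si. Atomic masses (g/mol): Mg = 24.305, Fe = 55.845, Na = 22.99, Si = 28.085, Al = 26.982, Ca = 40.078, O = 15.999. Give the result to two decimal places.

-2.42 percentage points

M(Na₀.₁₃Ca₀.₈₇Al₁.₈₇Si₂.₁₃O₈) = 276.126 g/mol, so wt% Si = 59.821/276.126 × 100 = 21.66%.
M((Mg₀.₄₇Fe₀.₅₃)CaSi₂O₆) = 233.263 g/mol, so wt% Si = 56.170/233.263 × 100 = 24.08%.
21.66 − 24.08 = -2.42 pp.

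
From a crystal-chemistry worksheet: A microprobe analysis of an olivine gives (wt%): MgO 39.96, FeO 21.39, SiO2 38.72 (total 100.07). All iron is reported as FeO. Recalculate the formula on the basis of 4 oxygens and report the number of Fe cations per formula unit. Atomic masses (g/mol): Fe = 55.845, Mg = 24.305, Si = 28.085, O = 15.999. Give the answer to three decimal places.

0.462 Fe apfu

MgO: 39.96/40.304 = 0.99146 mol → 0.99146 mol Mg, 0.99146 mol O.
FeO: 21.39/71.844 = 0.29773 mol → 0.29773 mol Fe, 0.29773 mol O.
SiO2: 38.72/60.083 = 0.64444 mol → 0.64444 mol Si, 1.28888 mol O.
Total oxygen = 2.57807 mol. Normalization factor = 4/2.57807 = 1.55155.
Fe per 4 O = 0.29773 × 1.55155 = 0.462.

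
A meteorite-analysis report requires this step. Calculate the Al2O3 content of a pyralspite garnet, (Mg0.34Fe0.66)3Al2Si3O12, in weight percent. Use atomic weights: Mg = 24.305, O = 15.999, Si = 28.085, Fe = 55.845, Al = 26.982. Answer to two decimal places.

21.90 wt%

Formula mass = 465.571 g/mol.
2 Al → 1.0000 mol Al2O3 per formula unit; M(Al2O3) = 101.961, so Al2O3 mass = 101.961 g.
101.961/465.571 × 100 = 21.90 wt%.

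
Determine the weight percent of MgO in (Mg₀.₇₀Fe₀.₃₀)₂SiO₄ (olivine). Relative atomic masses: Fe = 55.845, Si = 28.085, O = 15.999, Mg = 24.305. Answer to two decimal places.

35.35 wt%

Molar mass of (Mg₀.₇₀Fe₀.₃₀)₂SiO₄ = 1.40*24.305 + 0.60*55.845 + 1*28.085 + 4*15.999 = 159.615 g/mol.
Each formula unit contains 1.40 Mg, equivalent to 1.40/1 = 1.4000 mol MgO.
M(MgO) = 1×24.305 + 1×15.999 = 40.304 g/mol.
Mass of MgO per formula unit = 1.4000 × 40.304 = 56.426 g.
MgO wt% = 56.426 / 159.615 × 100 = 35.35%.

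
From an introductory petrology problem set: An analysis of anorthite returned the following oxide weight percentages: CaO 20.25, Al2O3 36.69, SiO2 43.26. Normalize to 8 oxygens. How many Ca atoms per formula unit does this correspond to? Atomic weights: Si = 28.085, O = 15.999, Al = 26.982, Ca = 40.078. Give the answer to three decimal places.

1.003 Ca apfu

20.25 wt% CaO ÷ 56.077 g/mol = 0.36111 mol, giving 0.36111 Ca and 0.36111 O.
36.69 wt% Al2O3 ÷ 101.961 g/mol = 0.35984 mol, giving 0.71968 Al and 1.07952 O.
43.26 wt% SiO2 ÷ 60.083 g/mol = 0.72000 mol, giving 0.72000 Si and 1.44000 O.
Oxygen sums to 2.88063; scaling by 8/2.88063 = 2.77717 puts the formula on 8 O.
Ca: 0.36111 × 2.77717 = 1.003 atoms per formula unit.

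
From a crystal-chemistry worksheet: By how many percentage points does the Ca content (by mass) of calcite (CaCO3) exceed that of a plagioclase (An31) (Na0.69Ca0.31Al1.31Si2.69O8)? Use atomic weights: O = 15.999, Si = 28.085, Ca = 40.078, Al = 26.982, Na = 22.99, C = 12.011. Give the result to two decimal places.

35.39 percentage points

First mineral: 40.078 g Ca in 100.086 g formula = 40.04 wt% Ca.
Second mineral: 12.424 g Ca in 267.174 g formula = 4.65 wt% Ca.
40.04% − 4.65% gives a difference of 35.39 percentage points.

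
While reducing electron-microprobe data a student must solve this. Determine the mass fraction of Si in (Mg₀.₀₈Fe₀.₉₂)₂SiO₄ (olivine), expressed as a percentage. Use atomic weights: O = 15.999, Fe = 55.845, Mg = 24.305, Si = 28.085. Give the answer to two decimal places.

Formula mass = 0.16*24.305 + 1.84*55.845 + 1*28.085 + 4*15.999 = 198.725 g/mol, of which 28.085 g is Si.
So Si makes up 28.085/198.725 = 0.1413 of the mass, i.e. 14.13%.

14.13 wt%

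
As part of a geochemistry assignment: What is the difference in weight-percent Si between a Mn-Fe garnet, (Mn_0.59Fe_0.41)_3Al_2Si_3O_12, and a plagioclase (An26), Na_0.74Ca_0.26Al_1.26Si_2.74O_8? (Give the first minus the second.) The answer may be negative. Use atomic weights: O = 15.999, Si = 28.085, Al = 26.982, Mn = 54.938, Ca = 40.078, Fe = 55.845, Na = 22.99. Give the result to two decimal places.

M((Mn_0.59Fe_0.41)_3Al_2Si_3O_12) = 496.137 g/mol, so wt% Si = 84.255/496.137 × 100 = 16.98%.
M(Na_0.74Ca_0.26Al_1.26Si_2.74O_8) = 266.375 g/mol, so wt% Si = 76.953/266.375 × 100 = 28.89%.
16.98 − 28.89 = -11.91 pp.

-11.91 percentage points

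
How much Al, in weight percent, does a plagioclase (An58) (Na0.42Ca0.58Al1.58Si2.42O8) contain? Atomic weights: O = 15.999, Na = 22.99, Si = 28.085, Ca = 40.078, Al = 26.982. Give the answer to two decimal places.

M(Na0.42Ca0.58Al1.58Si2.42O8) = 271.490 g/mol.
Al contributes 1.58 × 26.982 = 42.632 g per mole.
42.632/271.490 = 0.1570 → 15.70%.

15.70 weight percent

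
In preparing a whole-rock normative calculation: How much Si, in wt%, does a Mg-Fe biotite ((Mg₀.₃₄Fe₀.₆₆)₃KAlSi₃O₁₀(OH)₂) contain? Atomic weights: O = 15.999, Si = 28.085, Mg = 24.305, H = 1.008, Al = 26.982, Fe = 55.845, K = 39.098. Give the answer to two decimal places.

Molar mass of (Mg₀.₃₄Fe₀.₆₆)₃KAlSi₃O₁₀(OH)₂: 1.02·24.305 + 1.98·55.845 + 1·39.098 + 1·26.982 + 3·28.085 + 12·15.999 + 2·1.008 = 479.703 g/mol.
Mass of Si per formula unit: 3 × 28.085 = 84.255 g.
Weight fraction Si = 84.255 / 479.703 = 0.1756.

17.56 wt%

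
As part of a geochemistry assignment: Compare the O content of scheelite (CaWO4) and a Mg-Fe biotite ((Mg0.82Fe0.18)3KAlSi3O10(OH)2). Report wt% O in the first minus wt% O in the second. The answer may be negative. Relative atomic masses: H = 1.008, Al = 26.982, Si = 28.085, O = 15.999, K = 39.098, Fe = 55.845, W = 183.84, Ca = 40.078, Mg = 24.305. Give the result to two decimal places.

O in CaWO4: molar mass 287.914 g/mol; 4×15.999 = 63.996 g → 22.23 wt%.
O in (Mg0.82Fe0.18)3KAlSi3O10(OH)2: molar mass 434.286 g/mol; 12×15.999 = 191.988 g → 44.21 wt%.
Difference = 22.23 − 44.21 = -21.98 percentage points.

-21.98 percentage points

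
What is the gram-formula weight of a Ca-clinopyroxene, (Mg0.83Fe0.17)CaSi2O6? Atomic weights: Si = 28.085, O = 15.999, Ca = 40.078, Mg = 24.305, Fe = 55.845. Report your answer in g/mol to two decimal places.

221.91 g/mol

M = 0.83*24.305 + 0.17*55.845 + 1*40.078 + 2*28.085 + 6*15.999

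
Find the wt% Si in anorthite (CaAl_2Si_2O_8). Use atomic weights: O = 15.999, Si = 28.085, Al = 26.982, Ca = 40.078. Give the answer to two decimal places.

Molar mass of CaAl_2Si_2O_8: 1*40.078 + 2*26.982 + 2*28.085 + 8*15.999 = 278.204 g/mol.
Mass of Si per formula unit: 2 × 28.085 = 56.170 g.
Weight fraction Si = 56.170 / 278.204 = 0.2019.

20.19 mass %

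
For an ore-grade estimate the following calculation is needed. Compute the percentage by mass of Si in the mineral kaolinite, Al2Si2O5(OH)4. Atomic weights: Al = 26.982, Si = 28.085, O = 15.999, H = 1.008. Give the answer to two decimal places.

Formula mass = 2*26.982 + 2*28.085 + 9*15.999 + 4*1.008 = 258.157 g/mol, of which 56.170 g is Si.
So Si makes up 56.170/258.157 = 0.2176 of the mass, i.e. 21.76%.

21.76 mass %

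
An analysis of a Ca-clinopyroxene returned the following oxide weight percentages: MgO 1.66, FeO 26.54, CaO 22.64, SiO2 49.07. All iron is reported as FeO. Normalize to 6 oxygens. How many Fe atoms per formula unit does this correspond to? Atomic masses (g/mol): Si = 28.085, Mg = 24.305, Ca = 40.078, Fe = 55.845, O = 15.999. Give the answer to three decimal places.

0.906 Fe apfu

1.66 wt% MgO ÷ 40.304 g/mol = 0.04119 mol, giving 0.04119 Mg and 0.04119 O.
26.54 wt% FeO ÷ 71.844 g/mol = 0.36941 mol, giving 0.36941 Fe and 0.36941 O.
22.64 wt% CaO ÷ 56.077 g/mol = 0.40373 mol, giving 0.40373 Ca and 0.40373 O.
49.07 wt% SiO2 ÷ 60.083 g/mol = 0.81670 mol, giving 0.81670 Si and 1.63340 O.
Oxygen sums to 2.44773; scaling by 6/2.44773 = 2.45125 puts the formula on 6 O.
Fe: 0.36941 × 2.45125 = 0.906 atoms per formula unit.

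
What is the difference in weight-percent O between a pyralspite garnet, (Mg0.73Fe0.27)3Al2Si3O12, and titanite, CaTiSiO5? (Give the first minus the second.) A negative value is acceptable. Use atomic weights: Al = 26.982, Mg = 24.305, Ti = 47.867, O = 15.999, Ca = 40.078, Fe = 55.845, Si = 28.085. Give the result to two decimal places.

O in (Mg0.73Fe0.27)3Al2Si3O12: molar mass 428.669 g/mol; 12×15.999 = 191.988 g → 44.79 wt%.
O in CaTiSiO5: molar mass 196.025 g/mol; 5×15.999 = 79.995 g → 40.81 wt%.
Difference = 44.79 − 40.81 = 3.98 percentage points.

3.98 percentage points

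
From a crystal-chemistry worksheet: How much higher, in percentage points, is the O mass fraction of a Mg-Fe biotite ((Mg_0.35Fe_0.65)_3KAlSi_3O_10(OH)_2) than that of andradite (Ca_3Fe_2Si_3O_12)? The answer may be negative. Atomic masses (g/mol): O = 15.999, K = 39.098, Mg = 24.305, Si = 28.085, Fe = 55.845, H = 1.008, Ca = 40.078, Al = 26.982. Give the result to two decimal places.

2.32 percentage points

M((Mg_0.35Fe_0.65)_3KAlSi_3O_10(OH)_2) = 478.757 g/mol, so wt% O = 191.988/478.757 × 100 = 40.10%.
M(Ca_3Fe_2Si_3O_12) = 508.167 g/mol, so wt% O = 191.988/508.167 × 100 = 37.78%.
40.10 − 37.78 = 2.32 pp.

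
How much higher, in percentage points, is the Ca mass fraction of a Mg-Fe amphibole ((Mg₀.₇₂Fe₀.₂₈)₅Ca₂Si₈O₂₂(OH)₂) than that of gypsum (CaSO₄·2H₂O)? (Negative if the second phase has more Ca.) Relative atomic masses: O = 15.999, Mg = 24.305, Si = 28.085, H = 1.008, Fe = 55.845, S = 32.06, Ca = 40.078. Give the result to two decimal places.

Ca in (Mg₀.₇₂Fe₀.₂₈)₅Ca₂Si₈O₂₂(OH)₂: molar mass 856.509 g/mol; 2×40.078 = 80.156 g → 9.36 wt%.
Ca in CaSO₄·2H₂O: molar mass 172.164 g/mol; 1×40.078 = 40.078 g → 23.28 wt%.
Difference = 9.36 − 23.28 = -13.92 percentage points.

-13.92 percentage points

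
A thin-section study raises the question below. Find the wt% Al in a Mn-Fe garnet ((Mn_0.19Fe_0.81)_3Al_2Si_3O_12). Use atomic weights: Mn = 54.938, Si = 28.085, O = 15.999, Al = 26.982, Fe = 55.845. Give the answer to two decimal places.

Molar mass of (Mn_0.19Fe_0.81)_3Al_2Si_3O_12: 0.57*54.938 + 2.43*55.845 + 2*26.982 + 3*28.085 + 12*15.999 = 497.225 g/mol.
Mass of Al per formula unit: 2 × 26.982 = 53.964 g.
Weight fraction Al = 53.964 / 497.225 = 0.1085.

10.85 weight percent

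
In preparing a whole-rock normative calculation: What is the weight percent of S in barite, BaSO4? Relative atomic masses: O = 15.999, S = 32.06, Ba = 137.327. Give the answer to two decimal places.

Molar mass of BaSO4: 1*137.327 + 1*32.06 + 4*15.999 = 233.383 g/mol.
Mass of S per formula unit: 1 × 32.06 = 32.060 g.
Weight fraction S = 32.060 / 233.383 = 0.1374.

13.74 wt%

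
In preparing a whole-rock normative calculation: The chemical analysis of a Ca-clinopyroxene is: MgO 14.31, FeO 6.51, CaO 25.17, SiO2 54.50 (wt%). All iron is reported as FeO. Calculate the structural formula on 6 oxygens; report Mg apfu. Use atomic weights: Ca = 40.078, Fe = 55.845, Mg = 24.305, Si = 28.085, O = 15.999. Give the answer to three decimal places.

MgO (M=40.304): mol = 0.35505; Mg = 0.35505, O = 0.35505.
FeO (M=71.844): mol = 0.09061; Fe = 0.09061, O = 0.09061.
CaO (M=56.077): mol = 0.44885; Ca = 0.44885, O = 0.44885.
SiO2 (M=60.083): mol = 0.90708; Si = 0.90708, O = 1.81416.
ΣO = 2.70867; factor = 6/ΣO = 2.21511.
Mg apfu = 0.35505 × 2.21511 = 0.786.

0.786 Mg apfu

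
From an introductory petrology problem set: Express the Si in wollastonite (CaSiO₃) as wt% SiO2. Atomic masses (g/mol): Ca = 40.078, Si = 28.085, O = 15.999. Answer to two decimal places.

51.72 wt%

Molar mass of CaSiO₃ = 1·40.078 + 1·28.085 + 3·15.999 = 116.160 g/mol.
Each formula unit contains 1 Si, equivalent to 1/1 = 1.0000 mol SiO2.
M(SiO2) = 1×28.085 + 2×15.999 = 60.083 g/mol.
Mass of SiO2 per formula unit = 1.0000 × 60.083 = 60.083 g.
SiO2 wt% = 60.083 / 116.160 × 100 = 51.72%.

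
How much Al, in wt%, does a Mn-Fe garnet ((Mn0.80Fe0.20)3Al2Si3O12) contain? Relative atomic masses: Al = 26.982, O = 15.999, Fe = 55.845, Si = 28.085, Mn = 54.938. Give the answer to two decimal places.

Molar mass of (Mn0.80Fe0.20)3Al2Si3O12: 2.40×54.938 + 0.60×55.845 + 2×26.982 + 3×28.085 + 12×15.999 = 495.565 g/mol.
Mass of Al per formula unit: 2 × 26.982 = 53.964 g.
Weight fraction Al = 53.964 / 495.565 = 0.1089.

10.89 wt%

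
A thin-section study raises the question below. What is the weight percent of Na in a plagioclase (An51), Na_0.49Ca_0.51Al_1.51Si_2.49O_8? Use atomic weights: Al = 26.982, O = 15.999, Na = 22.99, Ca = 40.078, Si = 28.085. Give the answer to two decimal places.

Formula mass = 0.49×22.99 + 0.51×40.078 + 1.51×26.982 + 2.49×28.085 + 8×15.999 = 270.371 g/mol, of which 11.265 g is Na.
So Na makes up 11.265/270.371 = 0.0417 of the mass, i.e. 4.17%.

4.17 wt%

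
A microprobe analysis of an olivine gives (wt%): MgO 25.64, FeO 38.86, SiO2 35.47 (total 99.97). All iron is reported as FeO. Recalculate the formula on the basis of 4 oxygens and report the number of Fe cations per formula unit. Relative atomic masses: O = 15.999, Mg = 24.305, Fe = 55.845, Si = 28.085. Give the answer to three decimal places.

MgO: 25.64/40.304 = 0.63617 mol → 0.63617 mol Mg, 0.63617 mol O.
FeO: 38.86/71.844 = 0.54089 mol → 0.54089 mol Fe, 0.54089 mol O.
SiO2: 35.47/60.083 = 0.59035 mol → 0.59035 mol Si, 1.18070 mol O.
Total oxygen = 2.35776 mol. Normalization factor = 4/2.35776 = 1.69653.
Fe per 4 O = 0.54089 × 1.69653 = 0.918.

0.918 Fe apfu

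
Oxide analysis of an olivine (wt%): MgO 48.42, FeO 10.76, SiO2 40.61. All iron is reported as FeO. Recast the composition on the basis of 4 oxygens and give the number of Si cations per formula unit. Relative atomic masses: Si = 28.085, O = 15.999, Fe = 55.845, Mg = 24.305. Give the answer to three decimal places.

1.000 Si apfu

MgO (M=40.304): mol = 1.20137; Mg = 1.20137, O = 1.20137.
FeO (M=71.844): mol = 0.14977; Fe = 0.14977, O = 0.14977.
SiO2 (M=60.083): mol = 0.67590; Si = 0.67590, O = 1.35180.
ΣO = 2.70294; factor = 4/ΣO = 1.47987.
Si apfu = 0.67590 × 1.47987 = 1.000.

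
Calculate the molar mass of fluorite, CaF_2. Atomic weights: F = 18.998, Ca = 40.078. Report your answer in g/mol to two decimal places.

Ca: 1 × 40.078 = 40.0780
F: 2 × 18.998 = 37.9960
Summing the contributions gives the formula mass.

78.07 g/mol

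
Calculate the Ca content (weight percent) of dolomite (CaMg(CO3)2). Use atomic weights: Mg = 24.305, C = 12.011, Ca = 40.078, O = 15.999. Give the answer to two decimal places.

21.73 weight percent

Formula mass = 1×40.078 + 1×24.305 + 2×12.011 + 6×15.999 = 184.399 g/mol, of which 40.078 g is Ca.
So Ca makes up 40.078/184.399 = 0.2173 of the mass, i.e. 21.73%.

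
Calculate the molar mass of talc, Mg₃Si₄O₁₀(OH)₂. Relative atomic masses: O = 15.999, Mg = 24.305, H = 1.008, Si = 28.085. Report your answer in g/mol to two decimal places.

379.26 g/mol

The formula mass is the sum 3(24.305) + 4(28.085) + 12(15.999) + 2(1.008).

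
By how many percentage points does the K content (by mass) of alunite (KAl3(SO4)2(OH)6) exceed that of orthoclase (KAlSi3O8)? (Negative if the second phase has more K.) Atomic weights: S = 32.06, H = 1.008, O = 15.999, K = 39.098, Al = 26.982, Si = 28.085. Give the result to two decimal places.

-4.61 percentage points

M(KAl3(SO4)2(OH)6) = 414.198 g/mol, so wt% K = 39.098/414.198 × 100 = 9.44%.
M(KAlSi3O8) = 278.327 g/mol, so wt% K = 39.098/278.327 × 100 = 14.05%.
9.44 − 14.05 = -4.61 pp.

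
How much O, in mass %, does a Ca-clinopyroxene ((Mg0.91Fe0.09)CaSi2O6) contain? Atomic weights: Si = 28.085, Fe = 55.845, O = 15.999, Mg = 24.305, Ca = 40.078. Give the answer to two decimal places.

Molar mass of (Mg0.91Fe0.09)CaSi2O6: 0.91·24.305 + 0.09·55.845 + 1·40.078 + 2·28.085 + 6·15.999 = 219.386 g/mol.
Mass of O per formula unit: 6 × 15.999 = 95.994 g.
Weight fraction O = 95.994 / 219.386 = 0.4376.

43.76 mass %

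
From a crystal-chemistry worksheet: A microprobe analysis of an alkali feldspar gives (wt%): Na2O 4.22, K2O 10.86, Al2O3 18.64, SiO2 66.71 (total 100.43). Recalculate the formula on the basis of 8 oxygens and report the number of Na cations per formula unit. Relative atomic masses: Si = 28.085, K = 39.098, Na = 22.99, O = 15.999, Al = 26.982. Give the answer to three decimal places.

0.369 Na apfu

4.22 wt% Na2O ÷ 61.979 g/mol = 0.06809 mol, giving 0.13618 Na and 0.06809 O.
10.86 wt% K2O ÷ 94.195 g/mol = 0.11529 mol, giving 0.23058 K and 0.11529 O.
18.64 wt% Al2O3 ÷ 101.961 g/mol = 0.18281 mol, giving 0.36562 Al and 0.54843 O.
66.71 wt% SiO2 ÷ 60.083 g/mol = 1.11030 mol, giving 1.11030 Si and 2.22060 O.
Oxygen sums to 2.95241; scaling by 8/2.95241 = 2.70965 puts the formula on 8 O.
Na: 0.13618 × 2.70965 = 0.369 atoms per formula unit.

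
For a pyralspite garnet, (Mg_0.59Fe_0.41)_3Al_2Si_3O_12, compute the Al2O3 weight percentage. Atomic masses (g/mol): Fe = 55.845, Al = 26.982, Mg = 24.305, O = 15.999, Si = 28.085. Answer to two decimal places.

23.07 wt%

M((Mg_0.59Fe_0.41)_3Al_2Si_3O_12) = 441.916 g/mol; M(Al2O3) = 101.961 g/mol.
Moles Al2O3 per formula unit = 2 Al ÷ 2 = 1.0000.
Al2O3 fraction = (1.0000 × 101.961) / 441.916 = 101.961/441.916 = 0.2307.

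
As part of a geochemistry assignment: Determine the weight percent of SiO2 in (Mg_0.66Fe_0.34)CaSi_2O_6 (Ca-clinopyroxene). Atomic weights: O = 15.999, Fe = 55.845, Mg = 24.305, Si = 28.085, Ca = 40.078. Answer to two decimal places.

52.87 wt%

Formula mass = 227.271 g/mol.
2 Si → 2.0000 mol SiO2 per formula unit; M(SiO2) = 60.083, so SiO2 mass = 120.166 g.
120.166/227.271 × 100 = 52.87 wt%.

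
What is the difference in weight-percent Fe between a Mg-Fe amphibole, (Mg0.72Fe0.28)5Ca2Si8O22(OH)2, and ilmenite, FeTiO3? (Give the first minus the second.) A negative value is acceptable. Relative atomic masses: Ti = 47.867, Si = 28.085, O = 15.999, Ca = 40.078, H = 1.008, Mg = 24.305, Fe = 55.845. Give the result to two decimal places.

-27.68 percentage points

M((Mg0.72Fe0.28)5Ca2Si8O22(OH)2) = 856.509 g/mol, so wt% Fe = 78.183/856.509 × 100 = 9.13%.
M(FeTiO3) = 151.709 g/mol, so wt% Fe = 55.845/151.709 × 100 = 36.81%.
9.13 − 36.81 = -27.68 pp.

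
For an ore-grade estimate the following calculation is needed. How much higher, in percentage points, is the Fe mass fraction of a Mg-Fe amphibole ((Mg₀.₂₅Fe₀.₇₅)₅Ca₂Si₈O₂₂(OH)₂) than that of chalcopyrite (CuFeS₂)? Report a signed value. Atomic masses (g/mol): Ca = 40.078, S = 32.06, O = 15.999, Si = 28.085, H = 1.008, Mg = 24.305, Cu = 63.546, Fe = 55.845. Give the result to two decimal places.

First mineral: 209.419 g Fe in 930.628 g formula = 22.50 wt% Fe.
Second mineral: 55.845 g Fe in 183.511 g formula = 30.43 wt% Fe.
22.50% − 30.43% gives a difference of -7.93 percentage points.

-7.93 percentage points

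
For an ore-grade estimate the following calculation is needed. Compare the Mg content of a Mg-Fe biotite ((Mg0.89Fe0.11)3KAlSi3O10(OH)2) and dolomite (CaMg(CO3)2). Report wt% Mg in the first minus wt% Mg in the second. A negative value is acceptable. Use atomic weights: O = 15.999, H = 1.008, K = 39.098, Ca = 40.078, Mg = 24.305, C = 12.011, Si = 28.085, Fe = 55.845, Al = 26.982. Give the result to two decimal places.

M((Mg0.89Fe0.11)3KAlSi3O10(OH)2) = 427.662 g/mol, so wt% Mg = 64.894/427.662 × 100 = 15.17%.
M(CaMg(CO3)2) = 184.399 g/mol, so wt% Mg = 24.305/184.399 × 100 = 13.18%.
15.17 − 13.18 = 1.99 pp.

1.99 percentage points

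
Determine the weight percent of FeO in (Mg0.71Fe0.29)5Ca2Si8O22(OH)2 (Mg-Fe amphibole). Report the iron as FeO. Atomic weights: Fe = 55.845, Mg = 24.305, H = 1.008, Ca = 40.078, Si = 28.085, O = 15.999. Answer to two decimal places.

M((Mg0.71Fe0.29)5Ca2Si8O22(OH)2) = 858.086 g/mol; M(FeO) = 71.844 g/mol.
Moles FeO per formula unit = 1.45 Fe ÷ 1 = 1.4500.
FeO fraction = (1.4500 × 71.844) / 858.086 = 104.174/858.086 = 0.1214.

12.14 wt%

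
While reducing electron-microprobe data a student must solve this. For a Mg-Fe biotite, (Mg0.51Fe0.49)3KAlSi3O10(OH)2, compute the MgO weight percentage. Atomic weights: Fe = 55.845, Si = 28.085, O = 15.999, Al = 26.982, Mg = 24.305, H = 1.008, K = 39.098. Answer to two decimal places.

Formula mass = 463.618 g/mol.
1.53 Mg → 1.5300 mol MgO per formula unit; M(MgO) = 40.304, so MgO mass = 61.665 g.
61.665/463.618 × 100 = 13.30 wt%.

13.30 wt%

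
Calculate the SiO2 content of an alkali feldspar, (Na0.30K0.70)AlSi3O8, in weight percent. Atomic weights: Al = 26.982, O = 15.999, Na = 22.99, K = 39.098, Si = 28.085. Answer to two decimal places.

65.91 wt%

M((Na0.30K0.70)AlSi3O8) = 273.495 g/mol; M(SiO2) = 60.083 g/mol.
Moles SiO2 per formula unit = 3 Si ÷ 1 = 3.0000.
SiO2 fraction = (3.0000 × 60.083) / 273.495 = 180.249/273.495 = 0.6591.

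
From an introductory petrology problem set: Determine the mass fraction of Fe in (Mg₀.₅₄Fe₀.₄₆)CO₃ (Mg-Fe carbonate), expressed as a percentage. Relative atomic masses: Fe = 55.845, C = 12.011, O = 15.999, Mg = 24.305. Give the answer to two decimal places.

Molar mass of (Mg₀.₅₄Fe₀.₄₆)CO₃: 0.54×24.305 + 0.46×55.845 + 1×12.011 + 3×15.999 = 98.821 g/mol.
Mass of Fe per formula unit: 0.46 × 55.845 = 25.689 g.
Weight fraction Fe = 25.689 / 98.821 = 0.2600.

26.00 mass %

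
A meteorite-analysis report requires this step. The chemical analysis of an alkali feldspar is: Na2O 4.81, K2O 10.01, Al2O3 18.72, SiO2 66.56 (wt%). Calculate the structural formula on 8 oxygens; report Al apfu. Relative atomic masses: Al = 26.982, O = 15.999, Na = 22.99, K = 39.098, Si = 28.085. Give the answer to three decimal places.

0.996 Al apfu

4.81 wt% Na2O ÷ 61.979 g/mol = 0.07761 mol, giving 0.15522 Na and 0.07761 O.
10.01 wt% K2O ÷ 94.195 g/mol = 0.10627 mol, giving 0.21254 K and 0.10627 O.
18.72 wt% Al2O3 ÷ 101.961 g/mol = 0.18360 mol, giving 0.36720 Al and 0.55080 O.
66.56 wt% SiO2 ÷ 60.083 g/mol = 1.10780 mol, giving 1.10780 Si and 2.21560 O.
Oxygen sums to 2.95028; scaling by 8/2.95028 = 2.71161 puts the formula on 8 O.
Al: 0.36720 × 2.71161 = 0.996 atoms per formula unit.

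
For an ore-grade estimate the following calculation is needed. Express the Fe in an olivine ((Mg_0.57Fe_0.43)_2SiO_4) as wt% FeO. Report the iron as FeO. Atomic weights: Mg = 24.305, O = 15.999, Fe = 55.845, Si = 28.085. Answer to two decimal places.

M((Mg_0.57Fe_0.43)_2SiO_4) = 167.815 g/mol; M(FeO) = 71.844 g/mol.
Moles FeO per formula unit = 0.86 Fe ÷ 1 = 0.8600.
FeO fraction = (0.8600 × 71.844) / 167.815 = 61.786/167.815 = 0.3682.

36.82 wt%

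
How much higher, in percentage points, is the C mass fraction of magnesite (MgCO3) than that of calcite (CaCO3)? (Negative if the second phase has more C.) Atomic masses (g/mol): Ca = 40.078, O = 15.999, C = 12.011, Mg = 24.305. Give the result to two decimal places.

2.25 percentage points

M(MgCO3) = 84.313 g/mol, so wt% C = 12.011/84.313 × 100 = 14.25%.
M(CaCO3) = 100.086 g/mol, so wt% C = 12.011/100.086 × 100 = 12.00%.
14.25 − 12.00 = 2.25 pp.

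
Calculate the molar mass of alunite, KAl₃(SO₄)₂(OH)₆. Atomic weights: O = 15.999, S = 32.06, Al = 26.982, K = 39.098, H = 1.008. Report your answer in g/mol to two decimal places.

M = 1(39.098) + 3(26.982) + 2(32.06) + 14(15.999) + 6(1.008)

414.20 g/mol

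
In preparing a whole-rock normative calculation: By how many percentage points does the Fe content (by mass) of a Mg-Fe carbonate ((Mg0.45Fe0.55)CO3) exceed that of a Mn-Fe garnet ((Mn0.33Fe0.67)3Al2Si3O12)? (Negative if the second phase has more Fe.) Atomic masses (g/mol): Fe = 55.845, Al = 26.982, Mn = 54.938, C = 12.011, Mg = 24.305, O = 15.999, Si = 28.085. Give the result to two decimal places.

7.62 percentage points

M((Mg0.45Fe0.55)CO3) = 101.660 g/mol, so wt% Fe = 30.715/101.660 × 100 = 30.21%.
M((Mn0.33Fe0.67)3Al2Si3O12) = 496.844 g/mol, so wt% Fe = 112.248/496.844 × 100 = 22.59%.
30.21 − 22.59 = 7.62 pp.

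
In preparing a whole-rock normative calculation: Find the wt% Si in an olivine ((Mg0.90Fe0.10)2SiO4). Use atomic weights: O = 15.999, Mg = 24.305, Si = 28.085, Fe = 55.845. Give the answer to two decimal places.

Molar mass of (Mg0.90Fe0.10)2SiO4: 1.80·24.305 + 0.20·55.845 + 1·28.085 + 4·15.999 = 146.999 g/mol.
Mass of Si per formula unit: 1 × 28.085 = 28.085 g.
Weight fraction Si = 28.085 / 146.999 = 0.1911.

19.11 wt%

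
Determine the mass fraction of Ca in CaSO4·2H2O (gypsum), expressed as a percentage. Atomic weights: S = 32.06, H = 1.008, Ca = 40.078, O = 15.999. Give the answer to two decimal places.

23.28 weight percent

M(CaSO4·2H2O) = 172.164 g/mol.
Ca contributes 1 × 40.078 = 40.078 g per mole.
40.078/172.164 = 0.2328 → 23.28%.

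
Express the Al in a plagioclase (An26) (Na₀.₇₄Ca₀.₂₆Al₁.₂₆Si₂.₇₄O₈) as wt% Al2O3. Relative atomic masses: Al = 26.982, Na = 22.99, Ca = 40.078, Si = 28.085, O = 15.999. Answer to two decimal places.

Formula mass = 266.375 g/mol.
1.26 Al → 0.6300 mol Al2O3 per formula unit; M(Al2O3) = 101.961, so Al2O3 mass = 64.235 g.
64.235/266.375 × 100 = 24.11 wt%.

24.11 wt%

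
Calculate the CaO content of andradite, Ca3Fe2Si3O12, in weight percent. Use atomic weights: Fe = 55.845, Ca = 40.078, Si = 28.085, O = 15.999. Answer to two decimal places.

Molar mass of Ca3Fe2Si3O12 = 3*40.078 + 2*55.845 + 3*28.085 + 12*15.999 = 508.167 g/mol.
Each formula unit contains 3 Ca, equivalent to 3/1 = 3.0000 mol CaO.
M(CaO) = 1×40.078 + 1×15.999 = 56.077 g/mol.
Mass of CaO per formula unit = 3.0000 × 56.077 = 168.231 g.
CaO wt% = 168.231 / 508.167 × 100 = 33.11%.

33.11 wt%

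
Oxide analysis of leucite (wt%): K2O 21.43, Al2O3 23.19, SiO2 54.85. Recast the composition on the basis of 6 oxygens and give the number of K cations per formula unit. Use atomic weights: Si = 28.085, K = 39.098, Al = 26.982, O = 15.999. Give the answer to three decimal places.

0.998 K apfu

K2O (M=94.195): mol = 0.22751; K = 0.45502, O = 0.22751.
Al2O3 (M=101.961): mol = 0.22744; Al = 0.45488, O = 0.68232.
SiO2 (M=60.083): mol = 0.91290; Si = 0.91290, O = 1.82580.
ΣO = 2.73563; factor = 6/ΣO = 2.19328.
K apfu = 0.45502 × 2.19328 = 0.998.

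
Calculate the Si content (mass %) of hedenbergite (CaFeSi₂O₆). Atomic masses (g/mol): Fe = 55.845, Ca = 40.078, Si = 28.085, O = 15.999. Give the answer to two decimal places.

Formula mass = 1*40.078 + 1*55.845 + 2*28.085 + 6*15.999 = 248.087 g/mol, of which 56.170 g is Si.
So Si makes up 56.170/248.087 = 0.2264 of the mass, i.e. 22.64%.

22.64 mass %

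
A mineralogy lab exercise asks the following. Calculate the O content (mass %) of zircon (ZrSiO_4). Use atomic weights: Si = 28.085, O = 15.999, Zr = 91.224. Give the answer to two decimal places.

34.91 mass %

Molar mass of ZrSiO_4: 1*91.224 + 1*28.085 + 4*15.999 = 183.305 g/mol.
Mass of O per formula unit: 4 × 15.999 = 63.996 g.
Weight fraction O = 63.996 / 183.305 = 0.3491.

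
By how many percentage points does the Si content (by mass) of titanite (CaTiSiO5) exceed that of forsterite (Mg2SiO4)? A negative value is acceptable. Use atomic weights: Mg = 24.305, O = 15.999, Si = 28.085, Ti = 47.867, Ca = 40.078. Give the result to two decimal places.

-5.63 percentage points

M(CaTiSiO5) = 196.025 g/mol, so wt% Si = 28.085/196.025 × 100 = 14.33%.
M(Mg2SiO4) = 140.691 g/mol, so wt% Si = 28.085/140.691 × 100 = 19.96%.
14.33 − 19.96 = -5.63 pp.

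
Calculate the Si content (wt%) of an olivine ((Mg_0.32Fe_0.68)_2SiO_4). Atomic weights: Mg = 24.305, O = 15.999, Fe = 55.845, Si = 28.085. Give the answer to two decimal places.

Formula mass = 0.64*24.305 + 1.36*55.845 + 1*28.085 + 4*15.999 = 183.585 g/mol, of which 28.085 g is Si.
So Si makes up 28.085/183.585 = 0.1530 of the mass, i.e. 15.30%.

15.30 wt%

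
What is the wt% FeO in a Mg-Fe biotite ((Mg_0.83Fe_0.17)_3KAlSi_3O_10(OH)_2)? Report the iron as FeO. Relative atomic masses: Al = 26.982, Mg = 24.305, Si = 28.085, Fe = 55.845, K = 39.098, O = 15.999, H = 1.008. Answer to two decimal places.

8.46 wt%

Molar mass of (Mg_0.83Fe_0.17)_3KAlSi_3O_10(OH)_2 = 2.49·24.305 + 0.51·55.845 + 1·39.098 + 1·26.982 + 3·28.085 + 12·15.999 + 2·1.008 = 433.339 g/mol.
Each formula unit contains 0.51 Fe, equivalent to 0.51/1 = 0.5100 mol FeO.
M(FeO) = 1×55.845 + 1×15.999 = 71.844 g/mol.
Mass of FeO per formula unit = 0.5100 × 71.844 = 36.640 g.
FeO wt% = 36.640 / 433.339 × 100 = 8.46%.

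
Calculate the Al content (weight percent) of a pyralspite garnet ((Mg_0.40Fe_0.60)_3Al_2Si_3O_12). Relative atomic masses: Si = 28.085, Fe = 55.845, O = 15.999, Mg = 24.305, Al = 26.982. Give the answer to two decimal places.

11.73 weight percent

Molar mass of (Mg_0.40Fe_0.60)_3Al_2Si_3O_12: 1.20×24.305 + 1.80×55.845 + 2×26.982 + 3×28.085 + 12×15.999 = 459.894 g/mol.
Mass of Al per formula unit: 2 × 26.982 = 53.964 g.
Weight fraction Al = 53.964 / 459.894 = 0.1173.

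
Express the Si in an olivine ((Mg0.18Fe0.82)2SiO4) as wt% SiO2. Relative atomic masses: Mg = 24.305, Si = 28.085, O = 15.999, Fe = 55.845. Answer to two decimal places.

31.23 wt%

Formula mass = 192.417 g/mol.
1 Si → 1.0000 mol SiO2 per formula unit; M(SiO2) = 60.083, so SiO2 mass = 60.083 g.
60.083/192.417 × 100 = 31.23 wt%.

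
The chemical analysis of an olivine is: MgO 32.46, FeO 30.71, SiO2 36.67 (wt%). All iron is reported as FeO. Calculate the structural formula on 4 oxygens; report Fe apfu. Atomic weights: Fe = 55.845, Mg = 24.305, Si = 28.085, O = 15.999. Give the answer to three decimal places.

MgO (M=40.304): mol = 0.80538; Mg = 0.80538, O = 0.80538.
FeO (M=71.844): mol = 0.42745; Fe = 0.42745, O = 0.42745.
SiO2 (M=60.083): mol = 0.61032; Si = 0.61032, O = 1.22064.
ΣO = 2.45347; factor = 4/ΣO = 1.63034.
Fe apfu = 0.42745 × 1.63034 = 0.697.

0.697 Fe apfu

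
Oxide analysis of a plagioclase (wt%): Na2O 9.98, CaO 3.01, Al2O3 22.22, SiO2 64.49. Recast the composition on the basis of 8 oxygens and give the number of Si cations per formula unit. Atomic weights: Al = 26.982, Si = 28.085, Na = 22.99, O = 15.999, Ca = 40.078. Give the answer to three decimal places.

Na2O (M=61.979): mol = 0.16102; Na = 0.32204, O = 0.16102.
CaO (M=56.077): mol = 0.05368; Ca = 0.05368, O = 0.05368.
Al2O3 (M=101.961): mol = 0.21793; Al = 0.43586, O = 0.65379.
SiO2 (M=60.083): mol = 1.07335; Si = 1.07335, O = 2.14670.
ΣO = 3.01519; factor = 8/ΣO = 2.65323.
Si apfu = 1.07335 × 2.65323 = 2.848.

2.848 Si apfu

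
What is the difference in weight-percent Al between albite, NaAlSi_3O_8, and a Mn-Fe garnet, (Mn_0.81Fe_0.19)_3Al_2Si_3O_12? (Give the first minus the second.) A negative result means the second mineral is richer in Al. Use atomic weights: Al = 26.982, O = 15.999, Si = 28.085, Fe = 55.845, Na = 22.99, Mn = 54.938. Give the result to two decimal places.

M(NaAlSi_3O_8) = 262.219 g/mol, so wt% Al = 26.982/262.219 × 100 = 10.29%.
M((Mn_0.81Fe_0.19)_3Al_2Si_3O_12) = 495.538 g/mol, so wt% Al = 53.964/495.538 × 100 = 10.89%.
10.29 − 10.89 = -0.60 pp.

-0.60 percentage points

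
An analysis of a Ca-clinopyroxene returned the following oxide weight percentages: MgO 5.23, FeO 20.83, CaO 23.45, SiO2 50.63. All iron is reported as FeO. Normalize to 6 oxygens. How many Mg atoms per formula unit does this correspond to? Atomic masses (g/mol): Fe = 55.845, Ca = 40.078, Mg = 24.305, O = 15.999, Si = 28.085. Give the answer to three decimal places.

MgO (M=40.304): mol = 0.12976; Mg = 0.12976, O = 0.12976.
FeO (M=71.844): mol = 0.28993; Fe = 0.28993, O = 0.28993.
CaO (M=56.077): mol = 0.41818; Ca = 0.41818, O = 0.41818.
SiO2 (M=60.083): mol = 0.84267; Si = 0.84267, O = 1.68534.
ΣO = 2.52321; factor = 6/ΣO = 2.37792.
Mg apfu = 0.12976 × 2.37792 = 0.309.

0.309 Mg apfu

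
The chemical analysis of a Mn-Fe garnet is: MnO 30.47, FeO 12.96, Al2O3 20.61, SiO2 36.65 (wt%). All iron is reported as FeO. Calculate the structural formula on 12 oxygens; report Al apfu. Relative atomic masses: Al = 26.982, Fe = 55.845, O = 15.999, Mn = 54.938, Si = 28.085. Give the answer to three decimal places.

30.47 wt% MnO ÷ 70.937 g/mol = 0.42954 mol, giving 0.42954 Mn and 0.42954 O.
12.96 wt% FeO ÷ 71.844 g/mol = 0.18039 mol, giving 0.18039 Fe and 0.18039 O.
20.61 wt% Al2O3 ÷ 101.961 g/mol = 0.20214 mol, giving 0.40428 Al and 0.60642 O.
36.65 wt% SiO2 ÷ 60.083 g/mol = 0.60999 mol, giving 0.60999 Si and 1.21998 O.
Oxygen sums to 2.43633; scaling by 12/2.43633 = 4.92544 puts the formula on 12 O.
Al: 0.40428 × 4.92544 = 1.991 atoms per formula unit.

1.991 Al apfu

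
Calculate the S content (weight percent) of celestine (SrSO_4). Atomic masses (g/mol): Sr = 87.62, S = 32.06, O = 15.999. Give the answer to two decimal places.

17.45 weight percent

Molar mass of SrSO_4: 1*87.62 + 1*32.06 + 4*15.999 = 183.676 g/mol.
Mass of S per formula unit: 1 × 32.06 = 32.060 g.
Weight fraction S = 32.060 / 183.676 = 0.1745.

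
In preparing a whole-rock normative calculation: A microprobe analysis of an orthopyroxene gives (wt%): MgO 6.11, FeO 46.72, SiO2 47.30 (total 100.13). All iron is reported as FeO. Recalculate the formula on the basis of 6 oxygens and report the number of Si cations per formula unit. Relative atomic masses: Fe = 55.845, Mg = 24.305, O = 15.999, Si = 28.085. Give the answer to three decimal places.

1.988 Si apfu

MgO (M=40.304): mol = 0.15160; Mg = 0.15160, O = 0.15160.
FeO (M=71.844): mol = 0.65030; Fe = 0.65030, O = 0.65030.
SiO2 (M=60.083): mol = 0.78724; Si = 0.78724, O = 1.57448.
ΣO = 2.37638; factor = 6/ΣO = 2.52485.
Si apfu = 0.78724 × 2.52485 = 1.988.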